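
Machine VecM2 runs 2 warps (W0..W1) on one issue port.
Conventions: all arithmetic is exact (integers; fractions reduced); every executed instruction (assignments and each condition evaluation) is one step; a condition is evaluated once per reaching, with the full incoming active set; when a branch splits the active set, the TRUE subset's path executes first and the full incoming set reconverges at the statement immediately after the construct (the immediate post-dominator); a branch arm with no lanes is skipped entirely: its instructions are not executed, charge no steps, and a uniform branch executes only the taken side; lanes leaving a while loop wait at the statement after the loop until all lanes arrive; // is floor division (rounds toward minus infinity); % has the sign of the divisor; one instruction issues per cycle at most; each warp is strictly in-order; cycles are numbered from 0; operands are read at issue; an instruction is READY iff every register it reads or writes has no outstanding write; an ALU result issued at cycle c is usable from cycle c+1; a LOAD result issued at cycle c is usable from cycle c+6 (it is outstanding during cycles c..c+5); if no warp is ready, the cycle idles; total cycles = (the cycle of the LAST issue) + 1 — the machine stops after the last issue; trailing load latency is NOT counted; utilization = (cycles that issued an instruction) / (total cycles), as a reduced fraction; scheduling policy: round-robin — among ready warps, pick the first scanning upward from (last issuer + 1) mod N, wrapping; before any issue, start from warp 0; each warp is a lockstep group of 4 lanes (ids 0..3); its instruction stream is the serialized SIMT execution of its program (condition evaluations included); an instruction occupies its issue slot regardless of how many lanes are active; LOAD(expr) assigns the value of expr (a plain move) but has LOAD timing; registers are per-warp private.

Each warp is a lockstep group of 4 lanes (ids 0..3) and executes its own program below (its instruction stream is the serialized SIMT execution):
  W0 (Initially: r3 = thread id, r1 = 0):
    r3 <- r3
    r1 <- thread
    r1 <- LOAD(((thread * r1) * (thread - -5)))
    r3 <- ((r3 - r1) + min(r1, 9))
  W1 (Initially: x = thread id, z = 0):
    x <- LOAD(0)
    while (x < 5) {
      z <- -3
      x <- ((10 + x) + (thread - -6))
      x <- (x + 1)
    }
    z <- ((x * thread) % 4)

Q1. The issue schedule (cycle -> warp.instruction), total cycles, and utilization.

cycle 0: W0.I0
cycle 1: W1.I0
cycle 2: W0.I1
cycle 3: W0.I2
cycle 4: idle
cycle 5: idle
cycle 6: idle
cycle 7: W1.I1
cycle 8: W1.I2
cycle 9: W0.I3
cycle 10: W1.I3
cycle 11: W1.I4
cycle 12: W1.I5
cycle 13: W1.I6

Answer: 14 cycles, utilization 11/14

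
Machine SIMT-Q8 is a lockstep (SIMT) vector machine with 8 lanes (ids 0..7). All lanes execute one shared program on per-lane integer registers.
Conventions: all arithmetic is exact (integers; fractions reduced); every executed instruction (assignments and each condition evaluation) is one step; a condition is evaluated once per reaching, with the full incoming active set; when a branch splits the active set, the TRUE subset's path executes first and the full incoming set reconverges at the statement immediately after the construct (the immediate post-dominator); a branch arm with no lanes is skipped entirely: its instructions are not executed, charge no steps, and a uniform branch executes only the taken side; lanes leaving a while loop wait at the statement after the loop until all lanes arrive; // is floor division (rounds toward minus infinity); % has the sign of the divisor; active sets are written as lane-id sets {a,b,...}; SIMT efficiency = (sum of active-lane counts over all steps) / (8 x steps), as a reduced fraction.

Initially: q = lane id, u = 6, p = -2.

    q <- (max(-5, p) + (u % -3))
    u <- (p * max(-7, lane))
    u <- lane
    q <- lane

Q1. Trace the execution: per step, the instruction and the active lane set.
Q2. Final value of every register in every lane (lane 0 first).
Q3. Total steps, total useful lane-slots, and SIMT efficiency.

step 0: q <- (max(-5, p) + (u % -3)) {0,1,2,3,4,5,6,7}
step 1: u <- (p * max(-7, lane))     {0,1,2,3,4,5,6,7}
step 2: u <- lane                    {0,1,2,3,4,5,6,7}
step 3: q <- lane                    {0,1,2,3,4,5,6,7}

Answer: 4 steps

q: 0,1,2,3,4,5,6,7
u: 0,1,2,3,4,5,6,7
p: -2,-2,-2,-2,-2,-2,-2,-2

steps = 4; useful = 32; efficiency = 32/32 = 1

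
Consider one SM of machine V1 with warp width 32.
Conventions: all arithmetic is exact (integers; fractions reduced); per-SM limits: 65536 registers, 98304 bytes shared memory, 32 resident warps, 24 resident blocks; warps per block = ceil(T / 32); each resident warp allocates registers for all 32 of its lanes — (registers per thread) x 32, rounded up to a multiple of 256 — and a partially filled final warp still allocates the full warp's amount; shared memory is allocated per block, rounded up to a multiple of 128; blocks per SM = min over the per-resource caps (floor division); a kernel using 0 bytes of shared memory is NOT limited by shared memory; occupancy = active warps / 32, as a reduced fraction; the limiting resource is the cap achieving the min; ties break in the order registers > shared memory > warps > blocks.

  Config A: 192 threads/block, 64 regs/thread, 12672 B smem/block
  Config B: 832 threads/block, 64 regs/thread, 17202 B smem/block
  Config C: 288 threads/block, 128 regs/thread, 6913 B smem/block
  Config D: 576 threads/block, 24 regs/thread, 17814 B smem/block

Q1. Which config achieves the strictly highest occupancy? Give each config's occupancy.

occupancies: A 15/16, B 13/16, C 9/32, D 9/16

Answer: A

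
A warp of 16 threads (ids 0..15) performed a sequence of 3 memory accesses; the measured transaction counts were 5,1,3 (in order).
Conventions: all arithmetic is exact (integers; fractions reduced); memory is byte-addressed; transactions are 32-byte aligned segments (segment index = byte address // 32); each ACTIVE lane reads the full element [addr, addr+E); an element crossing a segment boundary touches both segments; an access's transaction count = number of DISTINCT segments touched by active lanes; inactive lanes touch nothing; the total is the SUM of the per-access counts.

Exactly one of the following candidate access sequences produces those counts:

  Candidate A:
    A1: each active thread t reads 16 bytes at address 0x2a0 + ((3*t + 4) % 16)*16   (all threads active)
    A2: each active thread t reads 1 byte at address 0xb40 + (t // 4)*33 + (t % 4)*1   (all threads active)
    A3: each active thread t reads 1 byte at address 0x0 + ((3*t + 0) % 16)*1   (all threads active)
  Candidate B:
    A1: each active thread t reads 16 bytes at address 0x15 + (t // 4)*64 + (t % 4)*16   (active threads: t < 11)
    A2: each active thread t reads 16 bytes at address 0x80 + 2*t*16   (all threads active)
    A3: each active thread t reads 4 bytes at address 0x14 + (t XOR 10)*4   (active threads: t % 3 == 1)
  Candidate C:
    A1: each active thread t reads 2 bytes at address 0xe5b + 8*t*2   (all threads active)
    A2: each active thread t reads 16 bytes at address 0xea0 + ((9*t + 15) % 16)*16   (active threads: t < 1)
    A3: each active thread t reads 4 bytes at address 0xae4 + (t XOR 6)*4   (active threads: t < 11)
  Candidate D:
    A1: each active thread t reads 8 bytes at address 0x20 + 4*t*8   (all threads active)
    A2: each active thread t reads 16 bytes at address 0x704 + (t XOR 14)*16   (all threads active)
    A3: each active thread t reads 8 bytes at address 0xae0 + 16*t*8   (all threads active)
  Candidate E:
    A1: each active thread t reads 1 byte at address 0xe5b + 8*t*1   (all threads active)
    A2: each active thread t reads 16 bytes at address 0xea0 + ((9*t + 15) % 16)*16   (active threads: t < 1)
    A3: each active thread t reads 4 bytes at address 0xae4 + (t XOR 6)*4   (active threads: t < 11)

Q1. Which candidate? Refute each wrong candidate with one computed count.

A: A1 gives 8 transactions, not 5
B: A1 gives 7 transactions, not 5
C: A1 gives 9 transactions, not 5
D: A1 gives 16 transactions, not 5
E: all counts match (5,1,3)

Answer: E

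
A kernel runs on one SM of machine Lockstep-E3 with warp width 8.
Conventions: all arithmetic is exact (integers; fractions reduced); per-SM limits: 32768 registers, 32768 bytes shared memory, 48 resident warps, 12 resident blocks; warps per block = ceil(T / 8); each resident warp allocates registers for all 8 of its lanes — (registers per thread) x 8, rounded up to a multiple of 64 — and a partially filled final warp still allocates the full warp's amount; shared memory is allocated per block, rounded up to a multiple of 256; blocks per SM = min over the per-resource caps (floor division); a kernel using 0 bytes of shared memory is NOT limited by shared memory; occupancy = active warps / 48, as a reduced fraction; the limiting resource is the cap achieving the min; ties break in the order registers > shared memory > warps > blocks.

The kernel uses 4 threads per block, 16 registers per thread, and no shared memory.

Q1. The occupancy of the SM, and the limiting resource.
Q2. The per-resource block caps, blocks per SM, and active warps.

Answer: occupancy 1/4, limited by blocks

registers: 256 blocks
shared memory: no limit (kernel uses none)
warps: 48 blocks
blocks: 12 blocks

Answer: 12 blocks, 12 active warps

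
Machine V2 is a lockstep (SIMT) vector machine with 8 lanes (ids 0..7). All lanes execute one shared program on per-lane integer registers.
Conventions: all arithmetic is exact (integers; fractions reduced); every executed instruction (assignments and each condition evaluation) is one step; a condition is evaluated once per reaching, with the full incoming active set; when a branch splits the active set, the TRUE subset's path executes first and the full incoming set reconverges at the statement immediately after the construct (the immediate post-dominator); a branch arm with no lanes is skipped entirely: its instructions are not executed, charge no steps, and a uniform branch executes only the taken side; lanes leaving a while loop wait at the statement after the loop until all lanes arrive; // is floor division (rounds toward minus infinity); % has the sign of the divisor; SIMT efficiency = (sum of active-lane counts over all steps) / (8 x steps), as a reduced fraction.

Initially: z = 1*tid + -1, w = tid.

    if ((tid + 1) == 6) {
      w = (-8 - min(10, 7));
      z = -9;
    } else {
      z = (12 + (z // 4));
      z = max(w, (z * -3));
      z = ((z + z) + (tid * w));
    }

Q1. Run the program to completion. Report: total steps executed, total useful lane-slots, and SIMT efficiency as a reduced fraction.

Answer: 6 steps, 31 useful, 31/48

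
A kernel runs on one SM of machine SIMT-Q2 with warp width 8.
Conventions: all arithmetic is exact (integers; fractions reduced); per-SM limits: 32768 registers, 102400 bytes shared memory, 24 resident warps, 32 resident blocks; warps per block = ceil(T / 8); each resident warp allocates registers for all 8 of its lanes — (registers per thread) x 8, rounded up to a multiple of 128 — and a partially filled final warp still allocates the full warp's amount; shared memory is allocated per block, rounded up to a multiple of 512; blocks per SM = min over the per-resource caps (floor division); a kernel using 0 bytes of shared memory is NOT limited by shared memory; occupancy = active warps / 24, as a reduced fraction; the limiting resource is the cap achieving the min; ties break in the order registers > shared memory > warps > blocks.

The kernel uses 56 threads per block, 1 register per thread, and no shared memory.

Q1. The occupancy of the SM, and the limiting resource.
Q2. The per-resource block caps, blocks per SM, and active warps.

Answer: occupancy 7/8, limited by warps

registers: 36 blocks
shared memory: no limit (kernel uses none)
warps: 3 blocks
blocks: 32 blocks

Answer: 3 blocks, 21 active warps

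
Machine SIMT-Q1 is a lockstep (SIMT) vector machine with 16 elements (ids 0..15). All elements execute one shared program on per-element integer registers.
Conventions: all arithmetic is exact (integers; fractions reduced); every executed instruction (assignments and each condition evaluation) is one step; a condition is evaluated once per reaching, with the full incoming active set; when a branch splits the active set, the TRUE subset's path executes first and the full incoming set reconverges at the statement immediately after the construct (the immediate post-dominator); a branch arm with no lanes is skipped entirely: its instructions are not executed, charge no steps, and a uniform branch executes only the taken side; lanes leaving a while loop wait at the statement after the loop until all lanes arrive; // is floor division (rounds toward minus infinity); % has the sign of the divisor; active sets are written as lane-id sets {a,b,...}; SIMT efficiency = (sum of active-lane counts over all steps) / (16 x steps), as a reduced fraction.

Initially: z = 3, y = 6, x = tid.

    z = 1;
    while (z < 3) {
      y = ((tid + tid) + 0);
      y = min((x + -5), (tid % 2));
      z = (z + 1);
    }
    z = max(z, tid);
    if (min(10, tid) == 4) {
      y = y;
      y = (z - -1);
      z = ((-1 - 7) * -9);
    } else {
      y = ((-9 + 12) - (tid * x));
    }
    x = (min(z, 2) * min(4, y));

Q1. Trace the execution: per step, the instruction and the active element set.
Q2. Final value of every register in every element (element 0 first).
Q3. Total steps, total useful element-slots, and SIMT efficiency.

step 0: z <- 1                       {0,1,2,3,4,5,6,7,8,9,10,11,12,13,14,15}
step 1: eval (z < 3)                 {0,1,2,3,4,5,6,7,8,9,10,11,12,13,14,15}
step 2: y <- ((tid + tid) + 0)       {0,1,2,3,4,5,6,7,8,9,10,11,12,13,14,15}
step 3: y <- min((x + -5), (tid % 2)) {0,1,2,3,4,5,6,7,8,9,10,11,12,13,14,15}
step 4: z <- (z + 1)                 {0,1,2,3,4,5,6,7,8,9,10,11,12,13,14,15}
step 5: eval (z < 3)                 {0,1,2,3,4,5,6,7,8,9,10,11,12,13,14,15}
step 6: y <- ((tid + tid) + 0)       {0,1,2,3,4,5,6,7,8,9,10,11,12,13,14,15}
step 7: y <- min((x + -5), (tid % 2)) {0,1,2,3,4,5,6,7,8,9,10,11,12,13,14,15}
step 8: z <- (z + 1)                 {0,1,2,3,4,5,6,7,8,9,10,11,12,13,14,15}
step 9: eval (z < 3)                 {0,1,2,3,4,5,6,7,8,9,10,11,12,13,14,15}
step 10: z <- max(z, tid)             {0,1,2,3,4,5,6,7,8,9,10,11,12,13,14,15}
step 11: eval (min(10, tid) == 4)     {0,1,2,3,4,5,6,7,8,9,10,11,12,13,14,15}
step 12: y <- y                       {4}
step 13: y <- (z - -1)                {4}
step 14: z <- ((-1 - 7) * -9)         {4}
step 15: y <- ((-9 + 12) - (tid * x)) {0,1,2,3,5,6,7,8,9,10,11,12,13,14,15}
step 16: x <- (min(z, 2) * min(4, y)) {0,1,2,3,4,5,6,7,8,9,10,11,12,13,14,15}

Answer: 17 steps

z: 3,3,3,3,72,5,6,7,8,9,10,11,12,13,14,15
y: 3,2,-1,-6,5,-22,-33,-46,-61,-78,-97,-118,-141,-166,-193,-222
x: 6,4,-2,-12,8,-44,-66,-92,-122,-156,-194,-236,-282,-332,-386,-444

steps = 17; useful = 226; efficiency = 226/272 = 113/136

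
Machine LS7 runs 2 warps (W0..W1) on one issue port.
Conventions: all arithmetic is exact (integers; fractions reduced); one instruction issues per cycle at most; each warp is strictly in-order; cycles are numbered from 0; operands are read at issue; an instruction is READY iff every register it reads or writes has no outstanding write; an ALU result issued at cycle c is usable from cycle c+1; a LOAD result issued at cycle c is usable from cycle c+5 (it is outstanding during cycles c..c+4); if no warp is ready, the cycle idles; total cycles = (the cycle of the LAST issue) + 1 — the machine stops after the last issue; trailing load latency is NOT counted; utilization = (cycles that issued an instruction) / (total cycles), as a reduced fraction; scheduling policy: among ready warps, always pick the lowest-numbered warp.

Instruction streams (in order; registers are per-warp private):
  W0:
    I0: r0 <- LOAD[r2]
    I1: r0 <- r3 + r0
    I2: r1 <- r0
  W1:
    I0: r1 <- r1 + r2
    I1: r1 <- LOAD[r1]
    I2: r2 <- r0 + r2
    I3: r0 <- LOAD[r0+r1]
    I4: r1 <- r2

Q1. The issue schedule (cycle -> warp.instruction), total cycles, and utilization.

cycle 0: W0.I0
cycle 1: W1.I0
cycle 2: W1.I1
cycle 3: W1.I2
cycle 4: idle
cycle 5: W0.I1
cycle 6: W0.I2
cycle 7: W1.I3
cycle 8: W1.I4

Answer: 9 cycles, utilization 8/9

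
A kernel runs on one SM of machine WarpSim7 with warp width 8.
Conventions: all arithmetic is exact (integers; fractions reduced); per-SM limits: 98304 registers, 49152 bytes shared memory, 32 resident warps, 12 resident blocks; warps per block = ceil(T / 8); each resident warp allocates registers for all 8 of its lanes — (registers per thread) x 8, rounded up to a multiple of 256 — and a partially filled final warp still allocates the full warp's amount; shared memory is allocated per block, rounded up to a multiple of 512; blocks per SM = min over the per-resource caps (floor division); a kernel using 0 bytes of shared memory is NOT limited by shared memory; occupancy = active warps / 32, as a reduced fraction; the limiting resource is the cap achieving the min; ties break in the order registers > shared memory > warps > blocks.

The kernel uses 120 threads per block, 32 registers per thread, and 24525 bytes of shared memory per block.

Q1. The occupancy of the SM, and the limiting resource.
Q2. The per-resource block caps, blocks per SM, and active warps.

Answer: occupancy 15/16, limited by shared memory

registers: 25 blocks
shared memory: 2 blocks
warps: 2 blocks
blocks: 12 blocks

Answer: 2 blocks, 30 active warps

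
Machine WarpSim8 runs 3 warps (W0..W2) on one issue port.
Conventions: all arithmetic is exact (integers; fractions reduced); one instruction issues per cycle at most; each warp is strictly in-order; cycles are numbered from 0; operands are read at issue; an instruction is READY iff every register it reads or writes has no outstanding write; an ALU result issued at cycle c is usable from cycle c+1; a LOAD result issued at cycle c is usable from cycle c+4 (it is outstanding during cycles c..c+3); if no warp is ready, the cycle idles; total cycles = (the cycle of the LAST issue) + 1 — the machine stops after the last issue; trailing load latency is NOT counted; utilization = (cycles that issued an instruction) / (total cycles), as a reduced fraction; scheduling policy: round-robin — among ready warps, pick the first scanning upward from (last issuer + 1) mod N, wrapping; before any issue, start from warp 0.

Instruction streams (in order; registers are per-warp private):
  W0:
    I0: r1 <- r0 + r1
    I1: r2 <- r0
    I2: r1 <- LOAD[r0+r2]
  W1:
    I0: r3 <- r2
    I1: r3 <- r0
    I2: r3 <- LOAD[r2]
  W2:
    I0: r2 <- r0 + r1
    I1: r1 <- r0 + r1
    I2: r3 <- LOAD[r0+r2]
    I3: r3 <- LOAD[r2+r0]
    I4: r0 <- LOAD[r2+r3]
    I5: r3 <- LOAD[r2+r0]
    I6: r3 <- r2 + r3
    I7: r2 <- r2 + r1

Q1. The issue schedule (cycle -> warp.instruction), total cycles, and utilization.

cycle 0: W0.I0
cycle 1: W1.I0
cycle 2: W2.I0
cycle 3: W0.I1
cycle 4: W1.I1
cycle 5: W2.I1
cycle 6: W0.I2
cycle 7: W1.I2
cycle 8: W2.I2
cycle 9: idle
cycle 10: idle
cycle 11: idle
cycle 12: W2.I3
cycle 13: idle
cycle 14: idle
cycle 15: idle
cycle 16: W2.I4
cycle 17: idle
cycle 18: idle
cycle 19: idle
cycle 20: W2.I5
cycle 21: idle
cycle 22: idle
cycle 23: idle
cycle 24: W2.I6
cycle 25: W2.I7

Answer: 26 cycles, utilization 7/13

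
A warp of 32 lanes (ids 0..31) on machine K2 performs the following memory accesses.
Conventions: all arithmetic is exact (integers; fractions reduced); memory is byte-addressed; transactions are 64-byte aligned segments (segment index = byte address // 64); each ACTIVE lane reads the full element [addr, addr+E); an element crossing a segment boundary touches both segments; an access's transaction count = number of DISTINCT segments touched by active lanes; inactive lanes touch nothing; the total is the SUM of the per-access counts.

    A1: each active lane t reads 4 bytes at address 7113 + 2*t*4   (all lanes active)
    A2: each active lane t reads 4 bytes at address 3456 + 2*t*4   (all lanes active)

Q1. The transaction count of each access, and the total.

A1: 5 transactions
A2: 4 transactions

Answer: 5,4; total 9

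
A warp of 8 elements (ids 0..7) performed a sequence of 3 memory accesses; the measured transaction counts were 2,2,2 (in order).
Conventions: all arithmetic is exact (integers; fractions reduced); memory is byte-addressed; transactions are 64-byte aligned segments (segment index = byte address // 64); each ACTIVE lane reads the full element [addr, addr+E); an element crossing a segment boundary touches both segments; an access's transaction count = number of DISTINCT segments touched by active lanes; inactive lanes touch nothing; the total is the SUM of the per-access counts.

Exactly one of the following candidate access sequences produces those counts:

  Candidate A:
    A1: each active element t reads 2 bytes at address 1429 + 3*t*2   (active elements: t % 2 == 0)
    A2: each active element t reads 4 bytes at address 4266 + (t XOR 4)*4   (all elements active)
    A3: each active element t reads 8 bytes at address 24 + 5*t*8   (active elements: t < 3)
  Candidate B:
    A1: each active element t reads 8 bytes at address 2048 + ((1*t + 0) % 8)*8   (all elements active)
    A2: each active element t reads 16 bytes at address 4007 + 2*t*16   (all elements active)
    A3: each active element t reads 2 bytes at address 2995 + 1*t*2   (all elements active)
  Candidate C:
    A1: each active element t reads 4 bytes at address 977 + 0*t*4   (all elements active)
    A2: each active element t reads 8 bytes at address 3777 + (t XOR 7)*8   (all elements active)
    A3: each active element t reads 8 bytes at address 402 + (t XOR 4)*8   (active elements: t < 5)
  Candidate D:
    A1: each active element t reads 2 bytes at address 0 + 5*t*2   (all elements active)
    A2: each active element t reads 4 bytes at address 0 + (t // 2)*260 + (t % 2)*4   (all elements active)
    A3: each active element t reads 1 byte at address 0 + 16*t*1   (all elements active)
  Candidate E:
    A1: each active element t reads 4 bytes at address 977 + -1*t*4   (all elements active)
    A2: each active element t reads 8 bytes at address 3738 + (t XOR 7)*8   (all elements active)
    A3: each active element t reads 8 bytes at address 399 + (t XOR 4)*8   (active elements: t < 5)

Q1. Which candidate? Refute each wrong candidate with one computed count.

A: A1 gives 1 transaction, not 2
B: A1 gives 1 transaction, not 2
C: A1 gives 1 transaction, not 2
D: A2 gives 4 transactions, not 2
E: all counts match (2,2,2)

Answer: E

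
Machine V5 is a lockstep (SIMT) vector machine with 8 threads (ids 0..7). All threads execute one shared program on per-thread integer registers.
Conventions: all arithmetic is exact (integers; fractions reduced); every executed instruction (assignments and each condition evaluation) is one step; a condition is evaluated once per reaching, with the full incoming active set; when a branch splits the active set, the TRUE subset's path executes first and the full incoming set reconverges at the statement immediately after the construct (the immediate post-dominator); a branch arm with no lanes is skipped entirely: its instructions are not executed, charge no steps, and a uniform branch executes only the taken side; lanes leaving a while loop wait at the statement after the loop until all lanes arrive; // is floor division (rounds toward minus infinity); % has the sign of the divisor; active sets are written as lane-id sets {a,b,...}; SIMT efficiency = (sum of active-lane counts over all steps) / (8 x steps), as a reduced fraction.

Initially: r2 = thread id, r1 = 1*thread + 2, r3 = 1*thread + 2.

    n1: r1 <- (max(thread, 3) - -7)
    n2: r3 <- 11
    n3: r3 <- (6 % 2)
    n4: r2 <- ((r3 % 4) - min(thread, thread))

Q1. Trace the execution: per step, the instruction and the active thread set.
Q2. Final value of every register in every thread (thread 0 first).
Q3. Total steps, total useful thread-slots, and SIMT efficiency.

step 0: r1 <- (max(thread, 3) - -7)  {0,1,2,3,4,5,6,7}
step 1: r3 <- 11                     {0,1,2,3,4,5,6,7}
step 2: r3 <- (6 % 2)                {0,1,2,3,4,5,6,7}
step 3: r2 <- ((r3 % 4) - min(thread, thread)) {0,1,2,3,4,5,6,7}

Answer: 4 steps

r2: 0,-1,-2,-3,-4,-5,-6,-7
r1: 10,10,10,10,11,12,13,14
r3: 0,0,0,0,0,0,0,0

steps = 4; useful = 32; efficiency = 32/32 = 1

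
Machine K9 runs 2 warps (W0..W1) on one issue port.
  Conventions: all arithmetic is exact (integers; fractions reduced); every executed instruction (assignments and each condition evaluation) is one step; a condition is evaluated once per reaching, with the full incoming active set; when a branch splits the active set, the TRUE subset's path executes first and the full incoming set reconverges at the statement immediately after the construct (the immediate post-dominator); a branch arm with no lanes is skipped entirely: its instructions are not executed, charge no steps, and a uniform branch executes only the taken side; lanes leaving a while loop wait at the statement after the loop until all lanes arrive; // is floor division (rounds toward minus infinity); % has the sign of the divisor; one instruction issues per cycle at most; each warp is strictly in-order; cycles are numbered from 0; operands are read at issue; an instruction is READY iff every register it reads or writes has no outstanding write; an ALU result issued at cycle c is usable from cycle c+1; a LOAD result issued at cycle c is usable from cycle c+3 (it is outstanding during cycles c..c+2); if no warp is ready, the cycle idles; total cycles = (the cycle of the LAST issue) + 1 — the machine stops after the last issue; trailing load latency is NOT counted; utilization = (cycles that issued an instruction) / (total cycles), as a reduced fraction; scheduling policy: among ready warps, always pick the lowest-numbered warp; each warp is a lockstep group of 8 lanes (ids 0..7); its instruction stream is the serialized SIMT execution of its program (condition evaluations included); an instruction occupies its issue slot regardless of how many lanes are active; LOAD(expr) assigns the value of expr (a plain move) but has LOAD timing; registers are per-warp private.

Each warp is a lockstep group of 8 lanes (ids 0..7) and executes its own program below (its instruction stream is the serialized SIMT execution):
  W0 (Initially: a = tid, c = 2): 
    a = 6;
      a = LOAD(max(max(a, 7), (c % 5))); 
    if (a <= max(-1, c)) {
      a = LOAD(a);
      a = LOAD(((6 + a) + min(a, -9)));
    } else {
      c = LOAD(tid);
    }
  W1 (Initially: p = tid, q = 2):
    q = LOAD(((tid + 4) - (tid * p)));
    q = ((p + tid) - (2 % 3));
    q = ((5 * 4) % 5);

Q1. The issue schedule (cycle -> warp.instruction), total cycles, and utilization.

cycle 0: W0.I0
cycle 1: W0.I1
cycle 2: W1.I0
cycle 3: idle
cycle 4: W0.I2
cycle 5: W0.I3
cycle 6: W1.I1
cycle 7: W1.I2

Answer: 8 cycles, utilization 7/8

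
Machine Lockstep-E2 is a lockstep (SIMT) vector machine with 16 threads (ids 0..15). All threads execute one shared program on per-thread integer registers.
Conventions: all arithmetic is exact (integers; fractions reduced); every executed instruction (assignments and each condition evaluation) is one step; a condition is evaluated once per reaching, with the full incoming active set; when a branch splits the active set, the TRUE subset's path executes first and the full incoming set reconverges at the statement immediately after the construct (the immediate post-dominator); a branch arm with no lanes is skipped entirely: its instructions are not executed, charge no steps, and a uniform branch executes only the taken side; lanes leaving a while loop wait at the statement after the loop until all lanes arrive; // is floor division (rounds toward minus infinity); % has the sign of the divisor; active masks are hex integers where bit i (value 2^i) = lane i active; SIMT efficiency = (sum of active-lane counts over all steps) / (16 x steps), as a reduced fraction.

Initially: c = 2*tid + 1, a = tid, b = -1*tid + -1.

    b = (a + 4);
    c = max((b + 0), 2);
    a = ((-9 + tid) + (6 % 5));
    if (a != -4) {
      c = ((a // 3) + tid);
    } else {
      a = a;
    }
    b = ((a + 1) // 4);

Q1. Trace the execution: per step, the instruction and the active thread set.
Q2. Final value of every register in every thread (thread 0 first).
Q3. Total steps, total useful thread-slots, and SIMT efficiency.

step 0: b <- (a + 4)                 0xffff
step 1: c <- max((b + 0), 2)         0xffff
step 2: a <- ((-9 + tid) + (6 % 5))  0xffff
step 3: eval (a != -4)               0xffff
step 4: c <- ((a // 3) + tid)        0xffef
step 5: a <- a                       0x0010
step 6: b <- ((a + 1) // 4)          0xffff

Answer: 7 steps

c: -3,-2,0,1,8,4,5,6,8,9,10,12,13,14,16,17
a: -8,-7,-6,-5,-4,-3,-2,-1,0,1,2,3,4,5,6,7
b: -2,-2,-2,-1,-1,-1,-1,0,0,0,0,1,1,1,1,2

steps = 7; useful = 96; efficiency = 96/112 = 6/7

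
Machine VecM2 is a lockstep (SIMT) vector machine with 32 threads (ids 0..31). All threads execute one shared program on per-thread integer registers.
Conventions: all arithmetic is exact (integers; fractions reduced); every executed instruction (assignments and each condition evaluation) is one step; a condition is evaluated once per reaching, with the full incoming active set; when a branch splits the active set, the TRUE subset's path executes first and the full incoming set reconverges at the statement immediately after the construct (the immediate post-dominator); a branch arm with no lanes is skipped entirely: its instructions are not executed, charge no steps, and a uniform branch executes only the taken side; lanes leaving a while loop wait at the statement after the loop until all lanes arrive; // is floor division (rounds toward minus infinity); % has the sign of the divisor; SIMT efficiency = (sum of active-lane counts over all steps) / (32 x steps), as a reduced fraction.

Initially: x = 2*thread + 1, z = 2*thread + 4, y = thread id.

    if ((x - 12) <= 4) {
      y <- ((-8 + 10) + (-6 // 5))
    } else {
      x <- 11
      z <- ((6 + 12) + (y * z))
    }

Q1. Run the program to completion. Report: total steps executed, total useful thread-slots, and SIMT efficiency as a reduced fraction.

Answer: 4 steps, 88 useful, 11/16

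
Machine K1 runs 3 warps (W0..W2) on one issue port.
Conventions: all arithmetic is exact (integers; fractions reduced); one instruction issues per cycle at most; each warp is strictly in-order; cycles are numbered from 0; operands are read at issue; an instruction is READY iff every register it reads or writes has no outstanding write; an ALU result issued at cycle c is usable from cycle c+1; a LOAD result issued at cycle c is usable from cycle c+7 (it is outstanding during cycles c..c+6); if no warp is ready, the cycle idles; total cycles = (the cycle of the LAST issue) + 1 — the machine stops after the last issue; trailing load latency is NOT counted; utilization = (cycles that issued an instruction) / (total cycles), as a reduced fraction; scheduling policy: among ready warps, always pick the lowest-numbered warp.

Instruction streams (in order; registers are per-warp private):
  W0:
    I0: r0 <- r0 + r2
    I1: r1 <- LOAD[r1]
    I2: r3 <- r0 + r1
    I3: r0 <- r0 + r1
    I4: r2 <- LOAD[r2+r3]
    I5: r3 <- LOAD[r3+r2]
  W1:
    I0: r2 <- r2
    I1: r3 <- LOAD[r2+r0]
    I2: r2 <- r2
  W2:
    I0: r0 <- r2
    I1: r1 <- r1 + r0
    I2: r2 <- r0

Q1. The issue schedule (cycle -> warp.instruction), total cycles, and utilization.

cycle 0: W0.I0
cycle 1: W0.I1
cycle 2: W1.I0
cycle 3: W1.I1
cycle 4: W1.I2
cycle 5: W2.I0
cycle 6: W2.I1
cycle 7: W2.I2
cycle 8: W0.I2
cycle 9: W0.I3
cycle 10: W0.I4
cycle 11: idle
cycle 12: idle
cycle 13: idle
cycle 14: idle
cycle 15: idle
cycle 16: idle
cycle 17: W0.I5

Answer: 18 cycles, utilization 2/3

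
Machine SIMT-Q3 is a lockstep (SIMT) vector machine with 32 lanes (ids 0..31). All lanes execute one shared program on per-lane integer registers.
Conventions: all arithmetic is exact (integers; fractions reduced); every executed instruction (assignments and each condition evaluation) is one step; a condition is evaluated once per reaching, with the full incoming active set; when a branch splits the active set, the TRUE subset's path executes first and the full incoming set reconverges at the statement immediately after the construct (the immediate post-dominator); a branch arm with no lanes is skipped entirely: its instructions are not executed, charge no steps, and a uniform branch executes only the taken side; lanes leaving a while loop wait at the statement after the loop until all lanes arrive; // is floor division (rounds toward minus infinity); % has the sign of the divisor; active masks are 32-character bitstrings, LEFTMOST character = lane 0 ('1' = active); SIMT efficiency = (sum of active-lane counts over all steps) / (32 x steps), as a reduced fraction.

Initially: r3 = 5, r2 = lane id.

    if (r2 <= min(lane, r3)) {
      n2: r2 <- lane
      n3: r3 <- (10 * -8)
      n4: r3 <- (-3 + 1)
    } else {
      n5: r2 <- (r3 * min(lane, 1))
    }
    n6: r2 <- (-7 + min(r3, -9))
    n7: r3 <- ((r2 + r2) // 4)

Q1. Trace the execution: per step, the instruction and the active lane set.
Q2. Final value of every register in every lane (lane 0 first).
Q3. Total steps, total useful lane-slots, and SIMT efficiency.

step 0: eval (r2 <= min(lane, r3))   11111111111111111111111111111111
step 1: r2 <- lane                   11111100000000000000000000000000
step 2: r3 <- (10 * -8)              11111100000000000000000000000000
step 3: r3 <- (-3 + 1)               11111100000000000000000000000000
step 4: r2 <- (r3 * min(lane, 1))    00000011111111111111111111111111
step 5: r2 <- (-7 + min(r3, -9))     11111111111111111111111111111111
step 6: r3 <- ((r2 + r2) // 4)       11111111111111111111111111111111

Answer: 7 steps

r3: -8,-8,-8,-8,-8,-8,-8,-8,-8,-8,-8,-8,-8,-8,-8,-8,-8,-8,-8,-8,-8,-8,-8,-8,-8,-8,-8,-8,-8,-8,-8,-8
r2: -16,-16,-16,-16,-16,-16,-16,-16,-16,-16,-16,-16,-16,-16,-16,-16,-16,-16,-16,-16,-16,-16,-16,-16,-16,-16,-16,-16,-16,-16,-16,-16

steps = 7; useful = 140; efficiency = 140/224 = 5/8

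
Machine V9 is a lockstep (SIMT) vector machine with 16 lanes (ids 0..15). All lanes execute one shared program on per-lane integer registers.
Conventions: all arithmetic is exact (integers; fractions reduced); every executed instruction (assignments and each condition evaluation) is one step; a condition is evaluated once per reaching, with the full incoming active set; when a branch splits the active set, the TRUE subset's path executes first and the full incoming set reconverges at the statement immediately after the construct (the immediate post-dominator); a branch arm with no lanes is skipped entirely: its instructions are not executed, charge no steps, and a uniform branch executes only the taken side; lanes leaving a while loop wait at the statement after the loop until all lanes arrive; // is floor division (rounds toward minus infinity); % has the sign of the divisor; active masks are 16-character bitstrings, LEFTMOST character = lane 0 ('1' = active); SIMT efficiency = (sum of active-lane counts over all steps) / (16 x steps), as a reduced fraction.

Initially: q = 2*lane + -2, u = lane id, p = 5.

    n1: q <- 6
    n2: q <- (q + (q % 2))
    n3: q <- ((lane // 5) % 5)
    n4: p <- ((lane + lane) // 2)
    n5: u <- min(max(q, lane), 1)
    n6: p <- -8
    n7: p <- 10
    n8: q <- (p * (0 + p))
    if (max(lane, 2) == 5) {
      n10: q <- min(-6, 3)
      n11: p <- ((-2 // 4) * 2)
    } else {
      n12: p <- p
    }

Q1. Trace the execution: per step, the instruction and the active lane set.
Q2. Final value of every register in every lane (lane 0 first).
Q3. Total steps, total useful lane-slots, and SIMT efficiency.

step 0: q <- 6                       1111111111111111
step 1: q <- (q + (q % 2))           1111111111111111
step 2: q <- ((lane // 5) % 5)       1111111111111111
step 3: p <- ((lane + lane) // 2)    1111111111111111
step 4: u <- min(max(q, lane), 1)    1111111111111111
step 5: p <- -8                      1111111111111111
step 6: p <- 10                      1111111111111111
step 7: q <- (p * (0 + p))           1111111111111111
step 8: eval (max(lane, 2) == 5)     1111111111111111
step 9: q <- min(-6, 3)              0000010000000000
step 10: p <- ((-2 // 4) * 2)         0000010000000000
step 11: p <- p                       1111101111111111

Answer: 12 steps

q: 100,100,100,100,100,-6,100,100,100,100,100,100,100,100,100,100
u: 0,1,1,1,1,1,1,1,1,1,1,1,1,1,1,1
p: 10,10,10,10,10,-2,10,10,10,10,10,10,10,10,10,10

steps = 12; useful = 161; efficiency = 161/192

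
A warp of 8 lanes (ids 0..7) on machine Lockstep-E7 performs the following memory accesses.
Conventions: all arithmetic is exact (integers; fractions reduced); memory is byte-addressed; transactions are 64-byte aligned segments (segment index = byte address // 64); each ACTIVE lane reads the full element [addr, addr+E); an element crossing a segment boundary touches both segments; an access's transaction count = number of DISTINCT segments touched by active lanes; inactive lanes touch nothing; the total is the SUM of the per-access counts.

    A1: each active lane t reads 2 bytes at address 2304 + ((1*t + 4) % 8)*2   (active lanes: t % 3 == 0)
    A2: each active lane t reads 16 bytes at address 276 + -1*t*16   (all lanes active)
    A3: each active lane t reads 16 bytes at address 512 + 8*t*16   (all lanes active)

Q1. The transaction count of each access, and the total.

A1: 1 transaction
A2: 3 transactions
A3: 8 transactions

Answer: 1,3,8; total 12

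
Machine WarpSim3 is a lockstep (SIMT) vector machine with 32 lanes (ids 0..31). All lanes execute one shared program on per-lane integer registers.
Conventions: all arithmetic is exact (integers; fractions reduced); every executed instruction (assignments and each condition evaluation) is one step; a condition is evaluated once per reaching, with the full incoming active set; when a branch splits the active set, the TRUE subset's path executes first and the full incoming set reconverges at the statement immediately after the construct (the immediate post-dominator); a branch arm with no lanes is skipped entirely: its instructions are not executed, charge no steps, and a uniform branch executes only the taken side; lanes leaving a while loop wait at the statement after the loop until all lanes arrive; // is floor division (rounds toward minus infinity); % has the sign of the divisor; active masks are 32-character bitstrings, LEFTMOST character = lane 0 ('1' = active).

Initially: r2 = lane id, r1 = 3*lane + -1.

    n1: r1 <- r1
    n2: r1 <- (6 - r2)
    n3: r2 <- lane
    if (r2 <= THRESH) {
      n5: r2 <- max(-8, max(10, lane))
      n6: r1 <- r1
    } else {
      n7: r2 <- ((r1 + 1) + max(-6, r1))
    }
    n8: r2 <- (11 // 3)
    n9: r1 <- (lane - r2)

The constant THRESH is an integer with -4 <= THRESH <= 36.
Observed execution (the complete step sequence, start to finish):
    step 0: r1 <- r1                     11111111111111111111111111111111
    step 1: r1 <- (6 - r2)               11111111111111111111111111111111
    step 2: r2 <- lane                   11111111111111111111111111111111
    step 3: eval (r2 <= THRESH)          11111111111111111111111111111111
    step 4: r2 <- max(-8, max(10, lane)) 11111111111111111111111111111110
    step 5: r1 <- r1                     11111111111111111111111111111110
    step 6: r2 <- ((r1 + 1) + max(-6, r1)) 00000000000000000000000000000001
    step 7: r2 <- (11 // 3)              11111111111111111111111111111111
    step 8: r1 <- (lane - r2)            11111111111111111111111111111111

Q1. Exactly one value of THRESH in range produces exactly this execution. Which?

Answer: THRESH = 30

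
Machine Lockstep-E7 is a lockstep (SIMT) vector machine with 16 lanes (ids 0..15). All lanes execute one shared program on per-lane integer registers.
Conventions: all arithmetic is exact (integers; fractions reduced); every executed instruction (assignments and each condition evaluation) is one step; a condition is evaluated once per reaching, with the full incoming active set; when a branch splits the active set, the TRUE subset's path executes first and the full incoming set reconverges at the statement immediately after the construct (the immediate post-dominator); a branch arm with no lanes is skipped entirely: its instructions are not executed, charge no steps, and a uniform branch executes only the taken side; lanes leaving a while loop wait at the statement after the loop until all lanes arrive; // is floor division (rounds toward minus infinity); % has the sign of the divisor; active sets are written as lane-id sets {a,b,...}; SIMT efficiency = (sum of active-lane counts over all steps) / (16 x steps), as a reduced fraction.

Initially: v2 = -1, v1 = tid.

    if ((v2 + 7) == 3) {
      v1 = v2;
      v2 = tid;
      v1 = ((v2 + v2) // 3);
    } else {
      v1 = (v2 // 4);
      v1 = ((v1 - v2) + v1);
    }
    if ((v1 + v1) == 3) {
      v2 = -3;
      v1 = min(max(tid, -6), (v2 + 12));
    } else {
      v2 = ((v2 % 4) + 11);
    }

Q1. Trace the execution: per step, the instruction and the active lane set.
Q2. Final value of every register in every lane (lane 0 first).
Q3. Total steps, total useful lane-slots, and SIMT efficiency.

step 0: eval ((v2 + 7) == 3)         {0,1,2,3,4,5,6,7,8,9,10,11,12,13,14,15}
step 1: v1 <- (v2 // 4)              {0,1,2,3,4,5,6,7,8,9,10,11,12,13,14,15}
step 2: v1 <- ((v1 - v2) + v1)       {0,1,2,3,4,5,6,7,8,9,10,11,12,13,14,15}
step 3: eval ((v1 + v1) == 3)        {0,1,2,3,4,5,6,7,8,9,10,11,12,13,14,15}
step 4: v2 <- ((v2 % 4) + 11)        {0,1,2,3,4,5,6,7,8,9,10,11,12,13,14,15}

Answer: 5 steps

v2: 14,14,14,14,14,14,14,14,14,14,14,14,14,14,14,14
v1: -1,-1,-1,-1,-1,-1,-1,-1,-1,-1,-1,-1,-1,-1,-1,-1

steps = 5; useful = 80; efficiency = 80/80 = 1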